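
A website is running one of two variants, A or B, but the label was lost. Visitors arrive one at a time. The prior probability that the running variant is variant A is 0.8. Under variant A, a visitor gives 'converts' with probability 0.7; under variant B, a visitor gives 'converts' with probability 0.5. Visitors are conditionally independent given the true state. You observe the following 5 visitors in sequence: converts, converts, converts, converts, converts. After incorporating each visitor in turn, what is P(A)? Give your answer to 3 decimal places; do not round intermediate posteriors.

0.956

After 'converts': P(A) = 0.7·0.8000 / (0.7·0.8000 + 0.5·0.2000) ≈ 0.8485
After 'converts': P(A) = 0.7·0.8485 / (0.7·0.8485 + 0.5·0.1515) ≈ 0.8869
After 'converts': P(A) = 0.7·0.8869 / (0.7·0.8869 + 0.5·0.1131) ≈ 0.9165
After 'converts': P(A) = 0.7·0.9165 / (0.7·0.9165 + 0.5·0.0835) ≈ 0.9389
After 'converts': P(A) = 0.7·0.9389 / (0.7·0.9389 + 0.5·0.0611) ≈ 0.9556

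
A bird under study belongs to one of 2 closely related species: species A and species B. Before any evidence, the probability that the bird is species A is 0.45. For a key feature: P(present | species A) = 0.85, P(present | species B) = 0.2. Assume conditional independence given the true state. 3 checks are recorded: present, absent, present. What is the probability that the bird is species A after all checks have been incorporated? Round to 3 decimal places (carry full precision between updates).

After 'present': P(species A) = 0.85·0.4500 / (0.85·0.4500 + 0.2·0.5500) ≈ 0.7766
After 'absent': P(species A) = 0.15·0.7766 / (0.15·0.7766 + 0.8·0.2234) ≈ 0.3947
After 'present': P(species A) = 0.85·0.3947 / (0.85·0.3947 + 0.2·0.6053) ≈ 0.7348

0.735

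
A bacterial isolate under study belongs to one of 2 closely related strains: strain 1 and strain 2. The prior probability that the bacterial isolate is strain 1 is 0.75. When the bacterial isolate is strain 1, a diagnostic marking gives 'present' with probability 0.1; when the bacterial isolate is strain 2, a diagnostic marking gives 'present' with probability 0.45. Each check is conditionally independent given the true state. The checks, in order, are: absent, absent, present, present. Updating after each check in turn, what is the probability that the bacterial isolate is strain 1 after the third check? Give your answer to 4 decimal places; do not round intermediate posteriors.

0.6409

After 'absent': P(strain 1) = 0.9·0.7500 / (0.9·0.7500 + 0.55·0.2500) ≈ 0.8308
After 'absent': P(strain 1) = 0.9·0.8308 / (0.9·0.8308 + 0.55·0.1692) ≈ 0.8893
After 'present': P(strain 1) = 0.1·0.8893 / (0.1·0.8893 + 0.45·0.1107) ≈ 0.6409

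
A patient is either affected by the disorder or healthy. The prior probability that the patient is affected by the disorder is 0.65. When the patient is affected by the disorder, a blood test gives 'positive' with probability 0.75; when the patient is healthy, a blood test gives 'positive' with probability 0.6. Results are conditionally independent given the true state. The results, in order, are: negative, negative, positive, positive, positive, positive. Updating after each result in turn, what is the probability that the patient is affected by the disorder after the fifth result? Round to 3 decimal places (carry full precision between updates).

0.586

After 'negative': P(affected) = 0.25·0.6500 / (0.25·0.6500 + 0.4·0.3500) ≈ 0.5372
After 'negative': P(affected) = 0.25·0.5372 / (0.25·0.5372 + 0.4·0.4628) ≈ 0.4204
After 'positive': P(affected) = 0.75·0.4204 / (0.75·0.4204 + 0.6·0.5796) ≈ 0.4756
After 'positive': P(affected) = 0.75·0.4756 / (0.75·0.4756 + 0.6·0.5244) ≈ 0.5313
After 'positive': P(affected) = 0.75·0.5313 / (0.75·0.5313 + 0.6·0.4687) ≈ 0.5862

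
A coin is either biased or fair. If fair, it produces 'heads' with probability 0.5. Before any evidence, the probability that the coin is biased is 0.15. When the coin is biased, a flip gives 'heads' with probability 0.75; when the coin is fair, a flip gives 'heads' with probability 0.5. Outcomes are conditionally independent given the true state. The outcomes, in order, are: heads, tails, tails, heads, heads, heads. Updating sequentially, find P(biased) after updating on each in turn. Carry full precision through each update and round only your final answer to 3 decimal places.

0.183

After 'heads': P(biased) = 0.75·0.1500 / (0.75·0.1500 + 0.5·0.8500) ≈ 0.2093
After 'tails': P(biased) = 0.25·0.2093 / (0.25·0.2093 + 0.5·0.7907) ≈ 0.1169
After 'tails': P(biased) = 0.25·0.1169 / (0.25·0.1169 + 0.5·0.8831) ≈ 0.0621
After 'heads': P(biased) = 0.75·0.0621 / (0.75·0.0621 + 0.5·0.9379) ≈ 0.0903
After 'heads': P(biased) = 0.75·0.0903 / (0.75·0.0903 + 0.5·0.9097) ≈ 0.1296
After 'heads': P(biased) = 0.75·0.1296 / (0.75·0.1296 + 0.5·0.8704) ≈ 0.1826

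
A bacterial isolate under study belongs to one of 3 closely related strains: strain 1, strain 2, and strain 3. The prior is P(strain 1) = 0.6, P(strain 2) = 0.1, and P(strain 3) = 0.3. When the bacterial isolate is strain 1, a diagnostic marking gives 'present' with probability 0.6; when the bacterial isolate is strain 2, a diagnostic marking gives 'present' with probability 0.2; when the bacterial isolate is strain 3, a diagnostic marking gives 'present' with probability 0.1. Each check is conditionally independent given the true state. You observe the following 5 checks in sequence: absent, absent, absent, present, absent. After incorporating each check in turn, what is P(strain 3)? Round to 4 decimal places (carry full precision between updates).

0.5307

After 'absent': normaliser = 0.4·0.6000 + 0.8·0.1000 + 0.9·0.3000; P(strain 1) ≈ 0.4068, P(strain 2) ≈ 0.1356, P(strain 3) ≈ 0.4576
After 'absent': normaliser = 0.4·0.4068 + 0.8·0.1356 + 0.9·0.4576; P(strain 1) ≈ 0.2382, P(strain 2) ≈ 0.1588, P(strain 3) ≈ 0.6030
After 'absent': normaliser = 0.4·0.2382 + 0.8·0.1588 + 0.9·0.6030; P(strain 1) ≈ 0.1246, P(strain 2) ≈ 0.1661, P(strain 3) ≈ 0.7094
After 'present': normaliser = 0.6·0.1246 + 0.2·0.1661 + 0.1·0.7094; P(strain 1) ≈ 0.4178, P(strain 2) ≈ 0.1857, P(strain 3) ≈ 0.3966
After 'absent': normaliser = 0.4·0.4178 + 0.8·0.1857 + 0.9·0.3966; P(strain 1) ≈ 0.2485, P(strain 2) ≈ 0.2209, P(strain 3) ≈ 0.5307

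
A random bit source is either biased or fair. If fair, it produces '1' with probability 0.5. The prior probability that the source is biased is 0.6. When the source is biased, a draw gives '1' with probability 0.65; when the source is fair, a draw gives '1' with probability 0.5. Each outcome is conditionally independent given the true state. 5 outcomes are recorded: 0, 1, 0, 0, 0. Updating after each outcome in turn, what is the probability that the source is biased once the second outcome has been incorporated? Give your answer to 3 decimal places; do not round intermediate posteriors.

Each posterior becomes the prior for the next update.
After '0': P(biased) = 0.35·0.6000 / (0.35·0.6000 + 0.5·0.4000) ≈ 0.5122
After '1': P(biased) = 0.65·0.5122 / (0.65·0.5122 + 0.5·0.4878) ≈ 0.5772

0.577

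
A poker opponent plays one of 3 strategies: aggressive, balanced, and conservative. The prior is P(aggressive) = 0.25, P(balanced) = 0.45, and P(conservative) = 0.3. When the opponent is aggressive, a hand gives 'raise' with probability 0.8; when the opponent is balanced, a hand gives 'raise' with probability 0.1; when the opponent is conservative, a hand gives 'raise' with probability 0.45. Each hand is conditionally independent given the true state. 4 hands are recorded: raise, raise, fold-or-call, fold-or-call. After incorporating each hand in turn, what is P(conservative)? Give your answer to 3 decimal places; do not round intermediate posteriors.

Apply Bayes' rule sequentially, carrying P(conservative) forward.
After 'raise': normaliser = 0.8·0.2500 + 0.1·0.4500 + 0.45·0.3000; P(aggressive) ≈ 0.5263, P(balanced) ≈ 0.1184, P(conservative) ≈ 0.3553
After 'raise': normaliser = 0.8·0.5263 + 0.1·0.1184 + 0.45·0.3553; P(aggressive) ≈ 0.7103, P(balanced) ≈ 0.0200, P(conservative) ≈ 0.2697
After 'fold-or-call': normaliser = 0.2·0.7103 + 0.9·0.0200 + 0.55·0.2697; P(aggressive) ≈ 0.4607, P(balanced) ≈ 0.0583, P(conservative) ≈ 0.4810
After 'fold-or-call': normaliser = 0.2·0.4607 + 0.9·0.0583 + 0.55·0.4810; P(aggressive) ≈ 0.2252, P(balanced) ≈ 0.1282, P(conservative) ≈ 0.6466

0.647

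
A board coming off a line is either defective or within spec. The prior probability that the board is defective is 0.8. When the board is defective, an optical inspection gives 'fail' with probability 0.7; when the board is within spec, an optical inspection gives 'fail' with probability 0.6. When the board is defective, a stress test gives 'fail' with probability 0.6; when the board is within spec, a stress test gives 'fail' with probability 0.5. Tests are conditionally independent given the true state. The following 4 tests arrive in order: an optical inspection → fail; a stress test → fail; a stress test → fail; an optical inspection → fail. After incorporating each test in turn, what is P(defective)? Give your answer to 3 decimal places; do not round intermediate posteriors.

0.887

Each posterior becomes the prior for the next update.
After an optical inspection='fail': P(defective) = 0.7·0.8000 / (0.7·0.8000 + 0.6·0.2000) ≈ 0.8235
After a stress test='fail': P(defective) = 0.6·0.8235 / (0.6·0.8235 + 0.5·0.1765) ≈ 0.8485
After a stress test='fail': P(defective) = 0.6·0.8485 / (0.6·0.8485 + 0.5·0.1515) ≈ 0.8705
After an optical inspection='fail': P(defective) = 0.7·0.8705 / (0.7·0.8705 + 0.6·0.1295) ≈ 0.8869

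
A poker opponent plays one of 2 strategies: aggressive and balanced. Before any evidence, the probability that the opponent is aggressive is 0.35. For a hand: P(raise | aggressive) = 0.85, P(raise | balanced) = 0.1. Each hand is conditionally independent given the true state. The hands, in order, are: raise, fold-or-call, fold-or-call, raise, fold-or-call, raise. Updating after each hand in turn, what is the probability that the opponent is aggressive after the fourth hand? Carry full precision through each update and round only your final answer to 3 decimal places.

After 'raise': P(aggressive) = 0.85·0.3500 / (0.85·0.3500 + 0.1·0.6500) ≈ 0.8207
After 'fold-or-call': P(aggressive) = 0.15·0.8207 / (0.15·0.8207 + 0.9·0.1793) ≈ 0.4327
After 'fold-or-call': P(aggressive) = 0.15·0.4327 / (0.15·0.4327 + 0.9·0.5673) ≈ 0.1128
After 'raise': P(aggressive) = 0.85·0.1128 / (0.85·0.1128 + 0.1·0.8872) ≈ 0.5194

0.519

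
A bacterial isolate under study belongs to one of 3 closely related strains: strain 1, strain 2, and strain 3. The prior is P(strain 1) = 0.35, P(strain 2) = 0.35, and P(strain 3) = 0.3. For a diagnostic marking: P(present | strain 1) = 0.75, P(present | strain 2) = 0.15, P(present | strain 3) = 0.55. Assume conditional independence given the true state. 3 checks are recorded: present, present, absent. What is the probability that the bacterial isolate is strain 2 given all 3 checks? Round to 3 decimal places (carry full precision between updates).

0.069

Apply Bayes' rule sequentially, carrying P(strain 2) forward.
After 'present': normaliser = 0.75·0.3500 + 0.15·0.3500 + 0.55·0.3000; P(strain 1) ≈ 0.5469, P(strain 2) ≈ 0.1094, P(strain 3) ≈ 0.3438
After 'present': normaliser = 0.75·0.5469 + 0.15·0.1094 + 0.55·0.3438; P(strain 1) ≈ 0.6662, P(strain 2) ≈ 0.0266, P(strain 3) ≈ 0.3071
After 'absent': normaliser = 0.25·0.6662 + 0.85·0.0266 + 0.45·0.3071; P(strain 1) ≈ 0.5087, P(strain 2) ≈ 0.0692, P(strain 3) ≈ 0.4221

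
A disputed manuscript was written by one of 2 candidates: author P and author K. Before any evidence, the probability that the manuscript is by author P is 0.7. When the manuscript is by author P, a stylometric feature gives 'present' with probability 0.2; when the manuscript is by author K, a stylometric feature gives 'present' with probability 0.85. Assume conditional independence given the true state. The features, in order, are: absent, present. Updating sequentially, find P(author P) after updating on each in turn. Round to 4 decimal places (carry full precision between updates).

0.7454

After 'absent': P(author P) = 0.8·0.7000 / (0.8·0.7000 + 0.15·0.3000) ≈ 0.9256
After 'present': P(author P) = 0.2·0.9256 / (0.2·0.9256 + 0.85·0.0744) ≈ 0.7454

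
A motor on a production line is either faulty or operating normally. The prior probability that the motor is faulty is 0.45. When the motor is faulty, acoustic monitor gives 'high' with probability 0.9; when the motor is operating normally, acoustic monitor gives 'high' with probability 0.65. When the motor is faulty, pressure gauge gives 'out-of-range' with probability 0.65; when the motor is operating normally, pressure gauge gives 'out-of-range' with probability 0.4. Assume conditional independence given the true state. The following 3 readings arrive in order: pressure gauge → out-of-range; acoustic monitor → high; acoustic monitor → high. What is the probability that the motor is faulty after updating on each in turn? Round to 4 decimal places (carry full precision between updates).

0.7182

Apply Bayes' rule sequentially, carrying P(faulty) forward.
After pressure gauge='out-of-range': P(faulty) = 0.65·0.4500 / (0.65·0.4500 + 0.4·0.5500) ≈ 0.5707
After acoustic monitor='high': P(faulty) = 0.9·0.5707 / (0.9·0.5707 + 0.65·0.4293) ≈ 0.6480
After acoustic monitor='high': P(faulty) = 0.9·0.6480 / (0.9·0.6480 + 0.65·0.3520) ≈ 0.7182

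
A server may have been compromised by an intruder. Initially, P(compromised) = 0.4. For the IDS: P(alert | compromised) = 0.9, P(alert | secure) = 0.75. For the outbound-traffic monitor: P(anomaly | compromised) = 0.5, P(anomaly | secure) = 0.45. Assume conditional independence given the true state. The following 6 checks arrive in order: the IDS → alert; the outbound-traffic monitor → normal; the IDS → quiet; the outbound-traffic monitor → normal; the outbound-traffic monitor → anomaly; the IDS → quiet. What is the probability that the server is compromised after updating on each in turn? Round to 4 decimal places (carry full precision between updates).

0.1052

After the IDS='alert': P(compromised) = 0.9·0.4000 / (0.9·0.4000 + 0.75·0.6000) ≈ 0.4444
After the outbound-traffic monitor='normal': P(compromised) = 0.5·0.4444 / (0.5·0.4444 + 0.55·0.5556) ≈ 0.4211
After the IDS='quiet': P(compromised) = 0.1·0.4211 / (0.1·0.4211 + 0.25·0.5789) ≈ 0.2254
After the outbound-traffic monitor='normal': P(compromised) = 0.5·0.2254 / (0.5·0.2254 + 0.55·0.7746) ≈ 0.2092
After the outbound-traffic monitor='anomaly': P(compromised) = 0.5·0.2092 / (0.5·0.2092 + 0.45·0.7908) ≈ 0.2271
After the IDS='quiet': P(compromised) = 0.1·0.2271 / (0.1·0.2271 + 0.25·0.7729) ≈ 0.1052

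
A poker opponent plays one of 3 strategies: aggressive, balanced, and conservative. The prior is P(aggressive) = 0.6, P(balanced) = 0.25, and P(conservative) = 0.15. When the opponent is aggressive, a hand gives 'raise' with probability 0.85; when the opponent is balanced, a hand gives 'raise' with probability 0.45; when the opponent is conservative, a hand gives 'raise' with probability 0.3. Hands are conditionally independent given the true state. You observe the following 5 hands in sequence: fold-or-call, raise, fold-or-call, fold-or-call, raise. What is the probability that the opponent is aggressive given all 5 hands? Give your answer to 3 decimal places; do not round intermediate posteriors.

0.101

After 'fold-or-call': normaliser = 0.15·0.6000 + 0.55·0.2500 + 0.7·0.1500; P(aggressive) ≈ 0.2707, P(balanced) ≈ 0.4135, P(conservative) ≈ 0.3158
After 'raise': normaliser = 0.85·0.2707 + 0.45·0.4135 + 0.3·0.3158; P(aggressive) ≈ 0.4503, P(balanced) ≈ 0.3642, P(conservative) ≈ 0.1854
After 'fold-or-call': normaliser = 0.15·0.4503 + 0.55·0.3642 + 0.7·0.1854; P(aggressive) ≈ 0.1699, P(balanced) ≈ 0.5037, P(conservative) ≈ 0.3264
After 'fold-or-call': normaliser = 0.15·0.1699 + 0.55·0.5037 + 0.7·0.3264; P(aggressive) ≈ 0.0480, P(balanced) ≈ 0.5218, P(conservative) ≈ 0.4303
After 'raise': normaliser = 0.85·0.0480 + 0.45·0.5218 + 0.3·0.4303; P(aggressive) ≈ 0.1008, P(balanced) ≈ 0.5802, P(conservative) ≈ 0.3190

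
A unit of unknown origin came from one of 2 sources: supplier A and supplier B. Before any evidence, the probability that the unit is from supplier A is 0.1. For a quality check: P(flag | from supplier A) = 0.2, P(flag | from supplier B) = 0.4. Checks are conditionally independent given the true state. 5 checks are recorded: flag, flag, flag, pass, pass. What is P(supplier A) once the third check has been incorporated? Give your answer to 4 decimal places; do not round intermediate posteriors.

Apply Bayes' rule sequentially, carrying P(supplier A) forward.
After 'flag': P(supplier A) = 0.2·0.1000 / (0.2·0.1000 + 0.4·0.9000) ≈ 0.0526
After 'flag': P(supplier A) = 0.2·0.0526 / (0.2·0.0526 + 0.4·0.9474) ≈ 0.0270
After 'flag': P(supplier A) = 0.2·0.0270 / (0.2·0.0270 + 0.4·0.9730) ≈ 0.0137

0.0137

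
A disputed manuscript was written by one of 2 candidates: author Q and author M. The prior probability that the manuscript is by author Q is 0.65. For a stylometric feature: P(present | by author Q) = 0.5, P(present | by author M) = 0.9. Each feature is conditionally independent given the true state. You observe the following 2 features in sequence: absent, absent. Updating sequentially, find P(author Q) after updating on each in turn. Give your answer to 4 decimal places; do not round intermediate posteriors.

Apply Bayes' rule sequentially, carrying P(author Q) forward.
After 'absent': P(author Q) = 0.5·0.6500 / (0.5·0.6500 + 0.1·0.3500) ≈ 0.9028
After 'absent': P(author Q) = 0.5·0.9028 / (0.5·0.9028 + 0.1·0.0972) ≈ 0.9789

0.9789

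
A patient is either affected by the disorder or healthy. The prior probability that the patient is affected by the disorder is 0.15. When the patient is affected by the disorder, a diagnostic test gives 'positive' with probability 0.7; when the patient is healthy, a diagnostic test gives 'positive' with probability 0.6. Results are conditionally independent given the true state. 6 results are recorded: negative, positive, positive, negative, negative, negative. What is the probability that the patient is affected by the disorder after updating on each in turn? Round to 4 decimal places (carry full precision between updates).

Apply Bayes' rule sequentially, carrying P(affected) forward.
After 'negative': P(affected) = 0.3·0.1500 / (0.3·0.1500 + 0.4·0.8500) ≈ 0.1169
After 'positive': P(affected) = 0.7·0.1169 / (0.7·0.1169 + 0.6·0.8831) ≈ 0.1338
After 'positive': P(affected) = 0.7·0.1338 / (0.7·0.1338 + 0.6·0.8662) ≈ 0.1526
After 'negative': P(affected) = 0.3·0.1526 / (0.3·0.1526 + 0.4·0.8474) ≈ 0.1190
After 'negative': P(affected) = 0.3·0.1190 / (0.3·0.1190 + 0.4·0.8810) ≈ 0.0920
After 'negative': P(affected) = 0.3·0.0920 / (0.3·0.0920 + 0.4·0.9080) ≈ 0.0706

0.0706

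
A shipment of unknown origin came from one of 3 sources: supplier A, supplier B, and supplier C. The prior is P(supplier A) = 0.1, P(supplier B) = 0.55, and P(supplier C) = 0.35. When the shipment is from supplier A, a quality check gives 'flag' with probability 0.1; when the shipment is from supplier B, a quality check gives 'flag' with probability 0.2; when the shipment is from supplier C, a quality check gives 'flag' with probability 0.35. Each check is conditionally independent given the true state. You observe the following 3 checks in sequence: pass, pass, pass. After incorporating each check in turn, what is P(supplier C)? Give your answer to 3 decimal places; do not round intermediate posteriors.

After 'pass': normaliser = 0.9·0.1000 + 0.8·0.5500 + 0.65·0.3500; P(supplier A) ≈ 0.1188, P(supplier B) ≈ 0.5809, P(supplier C) ≈ 0.3003
After 'pass': normaliser = 0.9·0.1188 + 0.8·0.5809 + 0.65·0.3003; P(supplier A) ≈ 0.1394, P(supplier B) ≈ 0.6060, P(supplier C) ≈ 0.2546
After 'pass': normaliser = 0.9·0.1394 + 0.8·0.6060 + 0.65·0.2546; P(supplier A) ≈ 0.1618, P(supplier B) ≈ 0.6249, P(supplier C) ≈ 0.2133

0.213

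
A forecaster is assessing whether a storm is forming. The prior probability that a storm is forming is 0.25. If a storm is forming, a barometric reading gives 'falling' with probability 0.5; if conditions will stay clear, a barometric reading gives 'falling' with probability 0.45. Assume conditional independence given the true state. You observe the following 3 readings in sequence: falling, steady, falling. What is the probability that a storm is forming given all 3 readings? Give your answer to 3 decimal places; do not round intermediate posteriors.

Apply Bayes' rule sequentially, carrying P(storm) forward.
After 'falling': P(storm) = 0.5·0.2500 / (0.5·0.2500 + 0.45·0.7500) ≈ 0.2703
After 'steady': P(storm) = 0.5·0.2703 / (0.5·0.2703 + 0.55·0.7297) ≈ 0.2519
After 'falling': P(storm) = 0.5·0.2519 / (0.5·0.2519 + 0.45·0.7481) ≈ 0.2723

0.272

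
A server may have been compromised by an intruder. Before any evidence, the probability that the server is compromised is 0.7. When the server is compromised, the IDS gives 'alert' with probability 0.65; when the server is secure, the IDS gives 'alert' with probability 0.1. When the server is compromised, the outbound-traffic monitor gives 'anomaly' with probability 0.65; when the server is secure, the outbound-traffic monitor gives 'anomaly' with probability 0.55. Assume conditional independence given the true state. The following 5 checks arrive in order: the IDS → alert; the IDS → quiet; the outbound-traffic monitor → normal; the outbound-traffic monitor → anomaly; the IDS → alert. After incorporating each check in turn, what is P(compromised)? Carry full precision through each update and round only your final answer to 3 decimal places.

Apply Bayes' rule sequentially, carrying P(compromised) forward.
After the IDS='alert': P(compromised) = 0.65·0.7000 / (0.65·0.7000 + 0.1·0.3000) ≈ 0.9381
After the IDS='quiet': P(compromised) = 0.35·0.9381 / (0.35·0.9381 + 0.9·0.0619) ≈ 0.8550
After the outbound-traffic monitor='normal': P(compromised) = 0.35·0.8550 / (0.35·0.8550 + 0.45·0.1450) ≈ 0.8210
After the outbound-traffic monitor='anomaly': P(compromised) = 0.65·0.8210 / (0.65·0.8210 + 0.55·0.1790) ≈ 0.8443
After the IDS='alert': P(compromised) = 0.65·0.8443 / (0.65·0.8443 + 0.1·0.1557) ≈ 0.9724

0.972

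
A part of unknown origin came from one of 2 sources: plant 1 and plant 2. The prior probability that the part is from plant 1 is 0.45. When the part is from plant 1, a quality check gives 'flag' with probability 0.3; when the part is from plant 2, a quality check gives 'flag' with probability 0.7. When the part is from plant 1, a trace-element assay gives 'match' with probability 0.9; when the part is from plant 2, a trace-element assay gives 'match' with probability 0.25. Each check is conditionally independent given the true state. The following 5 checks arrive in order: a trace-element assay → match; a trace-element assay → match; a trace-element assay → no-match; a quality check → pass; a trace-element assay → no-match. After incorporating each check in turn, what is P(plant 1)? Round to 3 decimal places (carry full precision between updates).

After a trace-element assay='match': P(plant 1) = 0.9·0.4500 / (0.9·0.4500 + 0.25·0.5500) ≈ 0.7465
After a trace-element assay='match': P(plant 1) = 0.9·0.7465 / (0.9·0.7465 + 0.25·0.2535) ≈ 0.9138
After a trace-element assay='no-match': P(plant 1) = 0.1·0.9138 / (0.1·0.9138 + 0.75·0.0862) ≈ 0.5857
After a quality check='pass': P(plant 1) = 0.7·0.5857 / (0.7·0.5857 + 0.3·0.4143) ≈ 0.7674
After a trace-element assay='no-match': P(plant 1) = 0.1·0.7674 / (0.1·0.7674 + 0.75·0.2326) ≈ 0.3055

0.305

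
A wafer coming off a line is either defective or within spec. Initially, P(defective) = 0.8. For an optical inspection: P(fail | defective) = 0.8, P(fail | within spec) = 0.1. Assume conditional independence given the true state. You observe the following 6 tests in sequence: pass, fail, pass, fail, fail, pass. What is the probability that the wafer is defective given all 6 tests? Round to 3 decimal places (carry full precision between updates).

After 'pass': P(defective) = 0.2·0.8000 / (0.2·0.8000 + 0.9·0.2000) ≈ 0.4706
After 'fail': P(defective) = 0.8·0.4706 / (0.8·0.4706 + 0.1·0.5294) ≈ 0.8767
After 'pass': P(defective) = 0.2·0.8767 / (0.2·0.8767 + 0.9·0.1233) ≈ 0.6124
After 'fail': P(defective) = 0.8·0.6124 / (0.8·0.6124 + 0.1·0.3876) ≈ 0.9267
After 'fail': P(defective) = 0.8·0.9267 / (0.8·0.9267 + 0.1·0.0733) ≈ 0.9902
After 'pass': P(defective) = 0.2·0.9902 / (0.2·0.9902 + 0.9·0.0098) ≈ 0.9574

0.957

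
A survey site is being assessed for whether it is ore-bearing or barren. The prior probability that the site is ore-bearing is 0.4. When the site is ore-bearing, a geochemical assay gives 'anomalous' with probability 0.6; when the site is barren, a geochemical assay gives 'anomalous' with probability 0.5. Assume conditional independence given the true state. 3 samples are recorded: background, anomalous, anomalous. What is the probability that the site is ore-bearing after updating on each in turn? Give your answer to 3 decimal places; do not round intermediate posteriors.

After 'background': P(ore) = 0.4·0.4000 / (0.4·0.4000 + 0.5·0.6000) ≈ 0.3478
After 'anomalous': P(ore) = 0.6·0.3478 / (0.6·0.3478 + 0.5·0.6522) ≈ 0.3902
After 'anomalous': P(ore) = 0.6·0.3902 / (0.6·0.3902 + 0.5·0.6098) ≈ 0.4344

0.434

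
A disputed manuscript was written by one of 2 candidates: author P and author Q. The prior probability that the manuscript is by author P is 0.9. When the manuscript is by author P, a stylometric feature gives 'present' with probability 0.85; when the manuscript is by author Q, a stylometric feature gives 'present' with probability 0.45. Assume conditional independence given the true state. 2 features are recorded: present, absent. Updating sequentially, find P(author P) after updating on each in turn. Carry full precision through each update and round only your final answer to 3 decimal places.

Each posterior becomes the prior for the next update.
After 'present': P(author P) = 0.85·0.9000 / (0.85·0.9000 + 0.45·0.1000) ≈ 0.9444
After 'absent': P(author P) = 0.15·0.9444 / (0.15·0.9444 + 0.55·0.0556) ≈ 0.8226

0.823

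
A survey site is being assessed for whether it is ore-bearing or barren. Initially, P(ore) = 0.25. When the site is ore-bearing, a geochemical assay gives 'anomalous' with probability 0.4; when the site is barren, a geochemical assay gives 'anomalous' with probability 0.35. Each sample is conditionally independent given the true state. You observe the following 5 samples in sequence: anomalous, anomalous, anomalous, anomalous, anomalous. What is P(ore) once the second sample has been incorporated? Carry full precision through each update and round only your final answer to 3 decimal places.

After 'anomalous': P(ore) = 0.4·0.2500 / (0.4·0.2500 + 0.35·0.7500) ≈ 0.2759
After 'anomalous': P(ore) = 0.4·0.2759 / (0.4·0.2759 + 0.35·0.7241) ≈ 0.3033

0.303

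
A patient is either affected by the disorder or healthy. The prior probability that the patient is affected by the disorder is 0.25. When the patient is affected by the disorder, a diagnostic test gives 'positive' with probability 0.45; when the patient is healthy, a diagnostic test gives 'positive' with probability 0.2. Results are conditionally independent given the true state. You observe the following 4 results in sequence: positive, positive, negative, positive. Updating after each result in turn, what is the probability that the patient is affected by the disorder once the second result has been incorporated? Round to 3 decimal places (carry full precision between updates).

0.628

After 'positive': P(affected) = 0.45·0.2500 / (0.45·0.2500 + 0.2·0.7500) ≈ 0.4286
After 'positive': P(affected) = 0.45·0.4286 / (0.45·0.4286 + 0.2·0.5714) ≈ 0.6279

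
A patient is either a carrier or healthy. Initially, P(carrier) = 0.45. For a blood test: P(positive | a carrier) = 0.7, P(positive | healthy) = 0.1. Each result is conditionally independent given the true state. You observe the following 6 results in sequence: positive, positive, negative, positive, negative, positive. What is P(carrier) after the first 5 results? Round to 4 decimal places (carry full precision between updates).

After 'positive': P(carrier) = 0.7·0.4500 / (0.7·0.4500 + 0.1·0.5500) ≈ 0.8514
After 'positive': P(carrier) = 0.7·0.8514 / (0.7·0.8514 + 0.1·0.1486) ≈ 0.9757
After 'negative': P(carrier) = 0.3·0.9757 / (0.3·0.9757 + 0.9·0.0243) ≈ 0.9304
After 'positive': P(carrier) = 0.7·0.9304 / (0.7·0.9304 + 0.1·0.0696) ≈ 0.9894
After 'negative': P(carrier) = 0.3·0.9894 / (0.3·0.9894 + 0.9·0.0106) ≈ 0.9689

0.9689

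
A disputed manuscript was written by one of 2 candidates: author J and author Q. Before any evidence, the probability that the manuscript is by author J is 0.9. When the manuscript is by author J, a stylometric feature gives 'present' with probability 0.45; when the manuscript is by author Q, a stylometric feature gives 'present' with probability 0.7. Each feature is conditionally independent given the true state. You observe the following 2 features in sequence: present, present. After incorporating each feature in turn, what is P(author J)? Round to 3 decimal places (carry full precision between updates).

0.788

After 'present': P(author J) = 0.45·0.9000 / (0.45·0.9000 + 0.7·0.1000) ≈ 0.8526
After 'present': P(author J) = 0.45·0.8526 / (0.45·0.8526 + 0.7·0.1474) ≈ 0.7881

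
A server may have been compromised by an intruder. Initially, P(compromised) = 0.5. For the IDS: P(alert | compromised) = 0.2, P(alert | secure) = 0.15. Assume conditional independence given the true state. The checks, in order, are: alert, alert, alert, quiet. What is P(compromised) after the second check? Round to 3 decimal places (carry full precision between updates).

After 'alert': P(compromised) = 0.2·0.5000 / (0.2·0.5000 + 0.15·0.5000) ≈ 0.5714
After 'alert': P(compromised) = 0.2·0.5714 / (0.2·0.5714 + 0.15·0.4286) ≈ 0.6400

0.640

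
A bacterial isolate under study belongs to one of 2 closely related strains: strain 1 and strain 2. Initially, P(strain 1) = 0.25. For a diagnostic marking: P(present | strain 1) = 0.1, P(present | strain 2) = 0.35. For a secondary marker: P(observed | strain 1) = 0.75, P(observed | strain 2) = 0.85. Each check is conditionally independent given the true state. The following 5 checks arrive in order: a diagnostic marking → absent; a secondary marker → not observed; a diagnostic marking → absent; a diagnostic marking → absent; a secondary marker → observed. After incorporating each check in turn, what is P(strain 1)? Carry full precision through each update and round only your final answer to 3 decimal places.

After a diagnostic marking='absent': P(strain 1) = 0.9·0.2500 / (0.9·0.2500 + 0.65·0.7500) ≈ 0.3158
After a secondary marker='not observed': P(strain 1) = 0.25·0.3158 / (0.25·0.3158 + 0.15·0.6842) ≈ 0.4348
After a diagnostic marking='absent': P(strain 1) = 0.9·0.4348 / (0.9·0.4348 + 0.65·0.5652) ≈ 0.5158
After a diagnostic marking='absent': P(strain 1) = 0.9·0.5158 / (0.9·0.5158 + 0.65·0.4842) ≈ 0.5959
After a secondary marker='observed': P(strain 1) = 0.75·0.5959 / (0.75·0.5959 + 0.85·0.4041) ≈ 0.5655

0.565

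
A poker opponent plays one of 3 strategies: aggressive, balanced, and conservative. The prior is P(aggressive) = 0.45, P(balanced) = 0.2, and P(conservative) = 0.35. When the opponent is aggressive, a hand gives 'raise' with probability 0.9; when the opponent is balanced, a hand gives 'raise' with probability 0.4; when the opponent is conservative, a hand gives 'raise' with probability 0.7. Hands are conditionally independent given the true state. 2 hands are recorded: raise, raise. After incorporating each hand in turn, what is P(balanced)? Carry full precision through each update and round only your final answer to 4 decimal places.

After 'raise': normaliser = 0.9·0.4500 + 0.4·0.2000 + 0.7·0.3500; P(aggressive) ≈ 0.5548, P(balanced) ≈ 0.1096, P(conservative) ≈ 0.3356
After 'raise': normaliser = 0.9·0.5548 + 0.4·0.1096 + 0.7·0.3356; P(aggressive) ≈ 0.6417, P(balanced) ≈ 0.0563, P(conservative) ≈ 0.3019

0.0563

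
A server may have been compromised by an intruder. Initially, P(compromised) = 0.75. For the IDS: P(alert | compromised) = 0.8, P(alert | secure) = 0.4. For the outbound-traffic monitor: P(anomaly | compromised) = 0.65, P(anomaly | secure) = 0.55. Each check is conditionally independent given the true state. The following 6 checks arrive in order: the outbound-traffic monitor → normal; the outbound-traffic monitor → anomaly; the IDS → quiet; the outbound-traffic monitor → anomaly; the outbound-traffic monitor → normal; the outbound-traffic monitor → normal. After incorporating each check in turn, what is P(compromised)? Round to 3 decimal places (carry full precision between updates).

0.397

After the outbound-traffic monitor='normal': P(compromised) = 0.35·0.7500 / (0.35·0.7500 + 0.45·0.2500) ≈ 0.7000
After the outbound-traffic monitor='anomaly': P(compromised) = 0.65·0.7000 / (0.65·0.7000 + 0.55·0.3000) ≈ 0.7339
After the IDS='quiet': P(compromised) = 0.2·0.7339 / (0.2·0.7339 + 0.6·0.2661) ≈ 0.4789
After the outbound-traffic monitor='anomaly': P(compromised) = 0.65·0.4789 / (0.65·0.4789 + 0.55·0.5211) ≈ 0.5207
After the outbound-traffic monitor='normal': P(compromised) = 0.35·0.5207 / (0.35·0.5207 + 0.45·0.4793) ≈ 0.4580
After the outbound-traffic monitor='normal': P(compromised) = 0.35·0.4580 / (0.35·0.4580 + 0.45·0.5420) ≈ 0.3966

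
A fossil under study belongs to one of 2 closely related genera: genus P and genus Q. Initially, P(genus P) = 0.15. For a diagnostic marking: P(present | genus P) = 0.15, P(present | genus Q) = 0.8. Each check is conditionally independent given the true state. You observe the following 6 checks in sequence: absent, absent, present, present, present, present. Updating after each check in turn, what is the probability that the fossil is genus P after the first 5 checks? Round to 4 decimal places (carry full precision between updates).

0.0206

After 'absent': P(genus P) = 0.85·0.1500 / (0.85·0.1500 + 0.2·0.8500) ≈ 0.4286
After 'absent': P(genus P) = 0.85·0.4286 / (0.85·0.4286 + 0.2·0.5714) ≈ 0.7612
After 'present': P(genus P) = 0.15·0.7612 / (0.15·0.7612 + 0.8·0.2388) ≈ 0.3741
After 'present': P(genus P) = 0.15·0.3741 / (0.15·0.3741 + 0.8·0.6259) ≈ 0.1008
After 'present': P(genus P) = 0.15·0.1008 / (0.15·0.1008 + 0.8·0.8992) ≈ 0.0206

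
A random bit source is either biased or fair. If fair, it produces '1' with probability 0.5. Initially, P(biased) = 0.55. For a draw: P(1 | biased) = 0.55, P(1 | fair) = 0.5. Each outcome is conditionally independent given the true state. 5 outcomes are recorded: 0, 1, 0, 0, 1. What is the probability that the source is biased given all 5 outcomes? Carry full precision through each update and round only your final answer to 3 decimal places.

After '0': P(biased) = 0.45·0.5500 / (0.45·0.5500 + 0.5·0.4500) ≈ 0.5238
After '1': P(biased) = 0.55·0.5238 / (0.55·0.5238 + 0.5·0.4762) ≈ 0.5475
After '0': P(biased) = 0.45·0.5475 / (0.45·0.5475 + 0.5·0.4525) ≈ 0.5213
After '0': P(biased) = 0.45·0.5213 / (0.45·0.5213 + 0.5·0.4787) ≈ 0.4950
After '1': P(biased) = 0.55·0.4950 / (0.55·0.4950 + 0.5·0.5050) ≈ 0.5188

0.519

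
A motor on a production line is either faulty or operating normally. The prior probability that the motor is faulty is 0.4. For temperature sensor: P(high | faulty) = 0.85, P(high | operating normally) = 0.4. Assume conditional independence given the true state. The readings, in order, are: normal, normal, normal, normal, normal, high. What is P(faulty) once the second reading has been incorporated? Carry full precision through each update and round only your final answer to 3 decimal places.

0.040

After 'normal': P(faulty) = 0.15·0.4000 / (0.15·0.4000 + 0.6·0.6000) ≈ 0.1429
After 'normal': P(faulty) = 0.15·0.1429 / (0.15·0.1429 + 0.6·0.8571) ≈ 0.0400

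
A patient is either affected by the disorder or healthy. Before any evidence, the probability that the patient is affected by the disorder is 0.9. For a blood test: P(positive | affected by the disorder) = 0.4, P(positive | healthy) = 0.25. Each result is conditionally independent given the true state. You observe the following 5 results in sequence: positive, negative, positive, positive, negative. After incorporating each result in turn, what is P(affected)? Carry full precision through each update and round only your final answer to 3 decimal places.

Apply Bayes' rule sequentially, carrying P(affected) forward.
After 'positive': P(affected) = 0.4·0.9000 / (0.4·0.9000 + 0.25·0.1000) ≈ 0.9351
After 'negative': P(affected) = 0.6·0.9351 / (0.6·0.9351 + 0.75·0.0649) ≈ 0.9201
After 'positive': P(affected) = 0.4·0.9201 / (0.4·0.9201 + 0.25·0.0799) ≈ 0.9485
After 'positive': P(affected) = 0.4·0.9485 / (0.4·0.9485 + 0.25·0.0515) ≈ 0.9672
After 'negative': P(affected) = 0.6·0.9672 / (0.6·0.9672 + 0.75·0.0328) ≈ 0.9593

0.959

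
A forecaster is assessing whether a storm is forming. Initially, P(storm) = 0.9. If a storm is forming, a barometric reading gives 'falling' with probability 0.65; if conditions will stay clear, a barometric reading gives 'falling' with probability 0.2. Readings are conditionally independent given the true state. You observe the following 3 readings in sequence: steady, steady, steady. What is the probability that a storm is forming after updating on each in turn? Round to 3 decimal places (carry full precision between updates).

0.430

After 'steady': P(storm) = 0.35·0.9000 / (0.35·0.9000 + 0.8·0.1000) ≈ 0.7975
After 'steady': P(storm) = 0.35·0.7975 / (0.35·0.7975 + 0.8·0.2025) ≈ 0.6327
After 'steady': P(storm) = 0.35·0.6327 / (0.35·0.6327 + 0.8·0.3673) ≈ 0.4298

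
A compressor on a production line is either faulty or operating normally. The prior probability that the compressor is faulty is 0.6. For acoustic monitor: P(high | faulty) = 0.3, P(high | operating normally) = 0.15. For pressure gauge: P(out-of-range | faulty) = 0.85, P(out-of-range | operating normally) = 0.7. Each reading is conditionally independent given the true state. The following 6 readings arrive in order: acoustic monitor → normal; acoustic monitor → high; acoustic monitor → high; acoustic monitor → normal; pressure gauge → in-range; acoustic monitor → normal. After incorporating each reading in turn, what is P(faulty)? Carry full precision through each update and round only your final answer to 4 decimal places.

After acoustic monitor='normal': P(faulty) = 0.7·0.6000 / (0.7·0.6000 + 0.85·0.4000) ≈ 0.5526
After acoustic monitor='high': P(faulty) = 0.3·0.5526 / (0.3·0.5526 + 0.15·0.4474) ≈ 0.7119
After acoustic monitor='high': P(faulty) = 0.3·0.7119 / (0.3·0.7119 + 0.15·0.2881) ≈ 0.8317
After acoustic monitor='normal': P(faulty) = 0.7·0.8317 / (0.7·0.8317 + 0.85·0.1683) ≈ 0.8027
After pressure gauge='in-range': P(faulty) = 0.15·0.8027 / (0.15·0.8027 + 0.3·0.1973) ≈ 0.6705
After acoustic monitor='normal': P(faulty) = 0.7·0.6705 / (0.7·0.6705 + 0.85·0.3295) ≈ 0.6262

0.6262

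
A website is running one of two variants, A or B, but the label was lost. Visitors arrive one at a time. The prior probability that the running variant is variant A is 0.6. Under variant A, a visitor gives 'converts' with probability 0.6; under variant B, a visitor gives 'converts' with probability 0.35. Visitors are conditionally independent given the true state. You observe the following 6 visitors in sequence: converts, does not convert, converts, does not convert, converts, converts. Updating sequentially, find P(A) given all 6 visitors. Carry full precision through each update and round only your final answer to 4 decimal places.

After 'converts': P(A) = 0.6·0.6000 / (0.6·0.6000 + 0.35·0.4000) ≈ 0.7200
After 'does not convert': P(A) = 0.4·0.7200 / (0.4·0.7200 + 0.65·0.2800) ≈ 0.6128
After 'converts': P(A) = 0.6·0.6128 / (0.6·0.6128 + 0.35·0.3872) ≈ 0.7307
After 'does not convert': P(A) = 0.4·0.7307 / (0.4·0.7307 + 0.65·0.2693) ≈ 0.6254
After 'converts': P(A) = 0.6·0.6254 / (0.6·0.6254 + 0.35·0.3746) ≈ 0.7411
After 'converts': P(A) = 0.6·0.7411 / (0.6·0.7411 + 0.35·0.2589) ≈ 0.8307

0.8307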